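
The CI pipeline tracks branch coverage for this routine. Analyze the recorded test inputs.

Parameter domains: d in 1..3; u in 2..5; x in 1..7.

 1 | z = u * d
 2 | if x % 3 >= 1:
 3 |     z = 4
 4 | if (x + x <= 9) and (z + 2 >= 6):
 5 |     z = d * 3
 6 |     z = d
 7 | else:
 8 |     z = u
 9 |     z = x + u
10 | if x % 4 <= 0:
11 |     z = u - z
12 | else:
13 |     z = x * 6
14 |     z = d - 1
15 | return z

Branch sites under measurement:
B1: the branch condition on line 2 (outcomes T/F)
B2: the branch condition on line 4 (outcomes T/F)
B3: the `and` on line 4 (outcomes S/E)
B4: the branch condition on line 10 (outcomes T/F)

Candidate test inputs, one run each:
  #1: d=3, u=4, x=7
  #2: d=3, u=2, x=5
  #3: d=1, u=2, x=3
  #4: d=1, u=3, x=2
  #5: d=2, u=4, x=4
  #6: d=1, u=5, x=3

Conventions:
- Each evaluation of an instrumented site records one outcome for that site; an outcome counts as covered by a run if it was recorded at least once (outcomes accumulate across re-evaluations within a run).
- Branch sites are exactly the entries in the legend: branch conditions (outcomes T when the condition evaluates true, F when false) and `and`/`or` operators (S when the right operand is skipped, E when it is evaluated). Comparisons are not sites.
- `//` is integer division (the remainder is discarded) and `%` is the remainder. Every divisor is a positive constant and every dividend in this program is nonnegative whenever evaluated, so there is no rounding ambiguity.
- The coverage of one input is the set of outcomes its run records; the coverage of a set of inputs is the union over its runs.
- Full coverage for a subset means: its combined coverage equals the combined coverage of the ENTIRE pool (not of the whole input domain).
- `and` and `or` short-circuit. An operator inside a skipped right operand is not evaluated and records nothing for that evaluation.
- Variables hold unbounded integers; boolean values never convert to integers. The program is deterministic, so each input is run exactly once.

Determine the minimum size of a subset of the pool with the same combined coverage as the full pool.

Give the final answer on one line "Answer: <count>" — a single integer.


input #1 (d=3, u=4, x=7): events B1->T, B3->S, B2->F, B4->F; covers B1=T, B2=F, B3=S, B4=F
input #2 (d=3, u=2, x=5): events B1->T, B3->S, B2->F, B4->F; covers B1=T, B2=F, B3=S, B4=F
input #3 (d=1, u=2, x=3): events B1->F, B3->E, B2->F, B4->F; covers B1=F, B2=F, B3=E, B4=F
input #4 (d=1, u=3, x=2): events B1->T, B3->E, B2->T, B4->F; covers B1=T, B2=T, B3=E, B4=F
input #5 (d=2, u=4, x=4): events B1->T, B3->E, B2->T, B4->T; covers B1=T, B2=T, B3=E, B4=T
input #6 (d=1, u=5, x=3): events B1->F, B3->E, B2->T, B4->F; covers B1=F, B2=T, B3=E, B4=F
the full pool covers 8 outcomes: B1=T, B1=F, B2=T, B2=F, B3=S, B3=E, B4=T, B4=F
size 1 is not enough: best union over all size-1 subsets is 4/8
size 2 is not enough: best union over all size-2 subsets is 7/8
at size 3, {1, 3, 5} reaches all 8 outcomes; every lexicographically earlier size-3 subset fails
Answer: 3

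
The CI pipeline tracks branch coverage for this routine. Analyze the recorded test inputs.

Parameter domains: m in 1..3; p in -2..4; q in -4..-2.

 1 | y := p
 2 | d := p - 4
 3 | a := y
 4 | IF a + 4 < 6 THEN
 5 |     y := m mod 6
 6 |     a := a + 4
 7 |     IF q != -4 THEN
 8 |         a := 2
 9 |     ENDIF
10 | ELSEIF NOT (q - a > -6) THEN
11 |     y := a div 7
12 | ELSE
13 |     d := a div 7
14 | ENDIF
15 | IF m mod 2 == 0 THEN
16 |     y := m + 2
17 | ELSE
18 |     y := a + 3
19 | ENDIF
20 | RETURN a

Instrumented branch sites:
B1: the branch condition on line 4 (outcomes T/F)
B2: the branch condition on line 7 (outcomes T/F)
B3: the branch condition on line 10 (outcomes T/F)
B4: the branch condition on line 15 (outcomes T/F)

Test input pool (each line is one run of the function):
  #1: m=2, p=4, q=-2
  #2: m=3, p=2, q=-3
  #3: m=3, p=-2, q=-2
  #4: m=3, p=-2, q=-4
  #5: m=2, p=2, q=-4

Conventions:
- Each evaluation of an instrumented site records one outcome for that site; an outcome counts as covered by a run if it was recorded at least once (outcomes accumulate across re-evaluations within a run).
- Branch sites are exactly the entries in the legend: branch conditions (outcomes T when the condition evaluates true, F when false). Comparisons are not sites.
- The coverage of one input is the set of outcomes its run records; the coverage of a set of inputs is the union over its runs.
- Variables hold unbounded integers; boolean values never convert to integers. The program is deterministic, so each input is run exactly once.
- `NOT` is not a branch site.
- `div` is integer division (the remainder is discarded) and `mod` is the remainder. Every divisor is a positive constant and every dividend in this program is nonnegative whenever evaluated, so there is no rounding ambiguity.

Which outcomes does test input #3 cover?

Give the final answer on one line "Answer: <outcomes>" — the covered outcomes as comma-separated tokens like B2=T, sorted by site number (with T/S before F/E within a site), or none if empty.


Running input #3 (m=3, p=-2, q=-2), event by event:
  B1->T, B2->T, B4->F
collecting distinct outcomes: B1=T, B2=T, B4=F
Answer: B1=T, B2=T, B4=F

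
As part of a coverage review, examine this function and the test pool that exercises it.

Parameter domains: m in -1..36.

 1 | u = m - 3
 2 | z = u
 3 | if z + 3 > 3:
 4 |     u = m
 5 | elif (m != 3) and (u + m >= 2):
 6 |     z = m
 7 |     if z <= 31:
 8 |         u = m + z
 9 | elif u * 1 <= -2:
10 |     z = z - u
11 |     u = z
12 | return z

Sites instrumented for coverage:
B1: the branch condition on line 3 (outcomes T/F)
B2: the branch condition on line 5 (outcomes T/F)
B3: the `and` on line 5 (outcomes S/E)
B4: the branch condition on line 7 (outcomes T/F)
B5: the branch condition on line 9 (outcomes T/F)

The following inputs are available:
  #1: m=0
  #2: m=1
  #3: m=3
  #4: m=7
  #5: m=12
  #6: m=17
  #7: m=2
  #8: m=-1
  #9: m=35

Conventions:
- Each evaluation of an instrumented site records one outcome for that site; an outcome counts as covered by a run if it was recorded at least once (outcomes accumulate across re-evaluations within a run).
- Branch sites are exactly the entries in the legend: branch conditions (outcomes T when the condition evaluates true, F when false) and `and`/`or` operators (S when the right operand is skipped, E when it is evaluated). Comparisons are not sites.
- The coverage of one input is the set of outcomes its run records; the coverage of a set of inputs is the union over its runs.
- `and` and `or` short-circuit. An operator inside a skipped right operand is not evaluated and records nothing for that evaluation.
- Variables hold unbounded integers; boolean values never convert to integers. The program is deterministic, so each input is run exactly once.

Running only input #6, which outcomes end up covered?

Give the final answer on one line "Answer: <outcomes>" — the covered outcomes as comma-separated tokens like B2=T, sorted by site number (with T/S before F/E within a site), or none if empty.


Running input #6 (m=17), event by event:
  B1->T
as a set, this run covers: B1=T
Answer: B1=T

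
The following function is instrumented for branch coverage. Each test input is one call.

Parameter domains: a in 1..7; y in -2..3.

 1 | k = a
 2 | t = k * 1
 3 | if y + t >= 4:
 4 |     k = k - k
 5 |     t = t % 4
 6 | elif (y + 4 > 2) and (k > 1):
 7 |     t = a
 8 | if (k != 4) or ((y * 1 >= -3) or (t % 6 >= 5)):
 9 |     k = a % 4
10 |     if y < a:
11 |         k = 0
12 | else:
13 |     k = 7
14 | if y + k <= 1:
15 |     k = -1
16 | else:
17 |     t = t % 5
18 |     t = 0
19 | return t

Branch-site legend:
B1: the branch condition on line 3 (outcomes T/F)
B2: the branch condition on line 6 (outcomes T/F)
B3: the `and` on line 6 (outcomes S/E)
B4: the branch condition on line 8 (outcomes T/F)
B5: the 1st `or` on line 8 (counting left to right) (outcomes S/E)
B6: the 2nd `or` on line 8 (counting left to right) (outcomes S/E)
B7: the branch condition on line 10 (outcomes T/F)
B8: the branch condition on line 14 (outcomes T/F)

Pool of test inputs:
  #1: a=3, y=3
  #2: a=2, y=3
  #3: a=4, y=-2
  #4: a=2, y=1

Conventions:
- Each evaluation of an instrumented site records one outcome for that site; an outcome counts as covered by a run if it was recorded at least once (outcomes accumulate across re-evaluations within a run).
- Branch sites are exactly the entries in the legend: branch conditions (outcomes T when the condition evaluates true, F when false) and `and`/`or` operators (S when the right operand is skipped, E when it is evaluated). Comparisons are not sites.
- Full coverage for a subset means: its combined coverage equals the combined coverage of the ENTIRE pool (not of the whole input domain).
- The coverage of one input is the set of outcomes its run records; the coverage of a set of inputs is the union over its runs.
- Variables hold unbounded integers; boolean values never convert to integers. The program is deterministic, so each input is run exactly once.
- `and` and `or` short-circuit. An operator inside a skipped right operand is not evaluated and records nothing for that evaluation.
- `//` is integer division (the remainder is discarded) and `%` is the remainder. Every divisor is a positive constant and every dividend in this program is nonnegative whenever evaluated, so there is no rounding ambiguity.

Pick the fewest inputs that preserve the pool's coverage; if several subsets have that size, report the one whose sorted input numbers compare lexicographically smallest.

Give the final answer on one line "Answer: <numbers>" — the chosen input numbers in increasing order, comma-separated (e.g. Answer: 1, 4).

input #1, a=3, y=3: events B1->T, B5->S, B4->T, B7->F, B8->F; outcomes B1=T, B4=T, B5=S, B7=F, B8=F
input #2, a=2, y=3: events B1->T, B5->S, B4->T, B7->F, B8->F; outcomes B1=T, B4=T, B5=S, B7=F, B8=F
input #3, a=4, y=-2: events B1->F, B3->S, B2->F, B5->E, B6->S, B4->T, B7->T, B8->T; outcomes B1=F, B2=F, B3=S, B4=T, B5=E, B6=S, B7=T, B8=T
input #4, a=2, y=1: events B1->F, B3->E, B2->T, B5->S, B4->T, B7->T, B8->T; outcomes B1=F, B2=T, B3=E, B4=T, B5=S, B7=T, B8=T
the full pool covers 14 outcomes: B1=T, B1=F, B2=T, B2=F, B3=S, B3=E, B4=T, B5=S, B5=E, B6=S, B7=T, B7=F, B8=T, B8=F
size 1 is not enough: best union over all size-1 subsets is 8/14
size 2 is not enough: best union over all size-2 subsets is 12/14
size 3: inputs {1, 3, 4} cover all 14 outcomes, and no lexicographically smaller subset of this size does

Answer: 1, 3, 4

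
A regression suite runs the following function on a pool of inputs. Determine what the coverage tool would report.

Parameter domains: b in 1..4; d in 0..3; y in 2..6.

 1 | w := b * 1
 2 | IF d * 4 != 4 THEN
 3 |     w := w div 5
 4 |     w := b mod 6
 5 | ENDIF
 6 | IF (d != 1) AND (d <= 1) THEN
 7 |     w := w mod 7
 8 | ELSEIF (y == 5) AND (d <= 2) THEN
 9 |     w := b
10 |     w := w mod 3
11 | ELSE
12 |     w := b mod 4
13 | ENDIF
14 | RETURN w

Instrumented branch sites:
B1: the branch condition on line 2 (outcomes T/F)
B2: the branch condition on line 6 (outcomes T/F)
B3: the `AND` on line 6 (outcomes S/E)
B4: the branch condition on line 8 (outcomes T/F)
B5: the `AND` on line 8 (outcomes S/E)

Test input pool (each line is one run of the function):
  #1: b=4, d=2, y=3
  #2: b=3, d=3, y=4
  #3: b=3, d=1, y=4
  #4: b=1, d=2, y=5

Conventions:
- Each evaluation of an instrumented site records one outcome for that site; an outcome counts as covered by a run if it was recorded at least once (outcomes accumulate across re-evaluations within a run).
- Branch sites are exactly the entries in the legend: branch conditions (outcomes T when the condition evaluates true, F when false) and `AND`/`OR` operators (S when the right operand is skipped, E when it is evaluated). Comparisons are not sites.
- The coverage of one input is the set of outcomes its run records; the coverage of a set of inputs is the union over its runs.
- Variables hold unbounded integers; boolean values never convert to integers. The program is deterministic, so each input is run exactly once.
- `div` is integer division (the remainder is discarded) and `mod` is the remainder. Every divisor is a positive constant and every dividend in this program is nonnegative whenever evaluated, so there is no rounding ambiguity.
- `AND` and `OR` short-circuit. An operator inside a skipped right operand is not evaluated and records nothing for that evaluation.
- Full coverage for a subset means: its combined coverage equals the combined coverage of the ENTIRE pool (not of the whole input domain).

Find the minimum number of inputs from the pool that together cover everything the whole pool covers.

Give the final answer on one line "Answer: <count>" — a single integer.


input #1, b=4, d=2, y=3: events B1->T, B3->E, B2->F, B5->S, B4->F; outcomes B1=T, B2=F, B3=E, B4=F, B5=S
input #2, b=3, d=3, y=4: events B1->T, B3->E, B2->F, B5->S, B4->F; outcomes B1=T, B2=F, B3=E, B4=F, B5=S
input #3, b=3, d=1, y=4: events B1->F, B3->S, B2->F, B5->S, B4->F; outcomes B1=F, B2=F, B3=S, B4=F, B5=S
input #4, b=1, d=2, y=5: events B1->T, B3->E, B2->F, B5->E, B4->T; outcomes B1=T, B2=F, B3=E, B4=T, B5=E
together the pool reaches 9 outcomes: B1=T, B1=F, B2=F, B3=S, B3=E, B4=T, B4=F, B5=S, B5=E
checked all size-1 subsets: none covers 9 outcomes (max 5/9)
at size 2, {3, 4} reaches all 9 outcomes; every lexicographically earlier size-2 subset fails
Answer: 2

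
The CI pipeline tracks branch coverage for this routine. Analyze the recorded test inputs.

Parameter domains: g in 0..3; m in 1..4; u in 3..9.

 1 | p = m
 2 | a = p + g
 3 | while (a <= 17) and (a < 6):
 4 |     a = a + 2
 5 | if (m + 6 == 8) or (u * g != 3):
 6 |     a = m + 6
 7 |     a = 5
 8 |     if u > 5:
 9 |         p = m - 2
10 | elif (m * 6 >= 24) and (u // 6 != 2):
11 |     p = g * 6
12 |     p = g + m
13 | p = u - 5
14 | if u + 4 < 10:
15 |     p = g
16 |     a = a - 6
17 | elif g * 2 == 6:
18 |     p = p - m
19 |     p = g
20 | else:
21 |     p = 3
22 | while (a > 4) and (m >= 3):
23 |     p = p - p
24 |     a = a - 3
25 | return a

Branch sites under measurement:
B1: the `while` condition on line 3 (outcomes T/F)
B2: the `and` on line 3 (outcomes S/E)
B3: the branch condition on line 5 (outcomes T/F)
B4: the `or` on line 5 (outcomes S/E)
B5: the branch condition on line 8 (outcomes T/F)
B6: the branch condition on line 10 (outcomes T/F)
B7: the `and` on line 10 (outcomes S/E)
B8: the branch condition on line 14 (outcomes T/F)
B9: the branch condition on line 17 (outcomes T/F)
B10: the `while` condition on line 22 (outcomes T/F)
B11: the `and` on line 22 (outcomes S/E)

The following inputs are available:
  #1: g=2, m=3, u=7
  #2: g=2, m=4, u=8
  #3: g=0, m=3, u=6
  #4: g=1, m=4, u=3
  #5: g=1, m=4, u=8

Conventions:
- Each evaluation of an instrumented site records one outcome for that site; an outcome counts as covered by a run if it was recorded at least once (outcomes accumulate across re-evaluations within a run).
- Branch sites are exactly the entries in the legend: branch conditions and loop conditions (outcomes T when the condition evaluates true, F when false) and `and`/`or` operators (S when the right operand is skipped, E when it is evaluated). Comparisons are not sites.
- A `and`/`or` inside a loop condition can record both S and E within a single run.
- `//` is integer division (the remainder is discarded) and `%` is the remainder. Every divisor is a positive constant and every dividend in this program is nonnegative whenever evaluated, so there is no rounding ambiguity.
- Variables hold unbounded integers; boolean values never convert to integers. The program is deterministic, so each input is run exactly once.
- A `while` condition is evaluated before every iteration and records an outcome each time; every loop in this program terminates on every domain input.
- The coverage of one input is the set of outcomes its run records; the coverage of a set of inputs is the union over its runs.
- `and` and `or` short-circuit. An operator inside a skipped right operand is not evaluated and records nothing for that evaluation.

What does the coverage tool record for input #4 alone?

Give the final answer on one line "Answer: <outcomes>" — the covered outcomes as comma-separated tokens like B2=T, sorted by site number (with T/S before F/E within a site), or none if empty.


Simulating input #4 (g=1, m=4, u=3) step by step:
  B2->E, B1->T, B2->E, B1->F, B4->E, B3->F, B7->E, B6->T, B8->T, B11->S
  B10->F
collecting distinct outcomes: B1=T, B1=F, B2=E, B3=F, B4=E, B6=T, B7=E, B8=T, B10=F, B11=S
Answer: B1=T, B1=F, B2=E, B3=F, B4=E, B6=T, B7=E, B8=T, B10=F, B11=S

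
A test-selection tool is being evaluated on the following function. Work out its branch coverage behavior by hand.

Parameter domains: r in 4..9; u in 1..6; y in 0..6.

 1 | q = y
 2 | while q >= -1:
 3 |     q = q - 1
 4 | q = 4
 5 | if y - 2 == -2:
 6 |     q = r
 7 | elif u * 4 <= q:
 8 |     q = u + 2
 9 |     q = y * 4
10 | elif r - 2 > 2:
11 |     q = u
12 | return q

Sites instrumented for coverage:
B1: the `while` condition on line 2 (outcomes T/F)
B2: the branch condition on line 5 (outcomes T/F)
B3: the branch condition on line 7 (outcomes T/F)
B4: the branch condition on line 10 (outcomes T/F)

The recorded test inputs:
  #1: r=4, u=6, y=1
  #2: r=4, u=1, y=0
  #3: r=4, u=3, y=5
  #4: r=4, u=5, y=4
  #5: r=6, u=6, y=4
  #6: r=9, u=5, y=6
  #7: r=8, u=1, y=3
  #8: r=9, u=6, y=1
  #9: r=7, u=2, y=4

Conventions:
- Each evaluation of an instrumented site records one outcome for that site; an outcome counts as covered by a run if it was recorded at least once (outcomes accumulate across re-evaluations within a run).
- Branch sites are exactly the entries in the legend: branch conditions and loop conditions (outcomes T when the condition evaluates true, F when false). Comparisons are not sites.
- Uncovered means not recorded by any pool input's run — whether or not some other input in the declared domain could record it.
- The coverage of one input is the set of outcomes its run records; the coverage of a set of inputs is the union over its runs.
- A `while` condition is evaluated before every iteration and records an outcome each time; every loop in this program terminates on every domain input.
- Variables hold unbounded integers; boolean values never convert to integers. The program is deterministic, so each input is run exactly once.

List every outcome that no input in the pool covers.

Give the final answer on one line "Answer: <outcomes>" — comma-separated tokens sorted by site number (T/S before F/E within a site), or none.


test 1 (r=4, u=6, y=1) fires B1->T, B1->T, B1->T, B1->F, B2->F, B3->F, B4->F; hits B1=T, B1=F, B2=F, B3=F, B4=F
test 2 (r=4, u=1, y=0) fires B1->T, B1->T, B1->F, B2->T; hits B1=T, B1=F, B2=T
test 3 (r=4, u=3, y=5) fires B1->T, B1->T, B1->T, B1->T, B1->T, B1->T, B1->T, B1->F, B2->F, B3->F, B4->F; hits B1=T, B1=F, B2=F, B3=F, B4=F
test 4 (r=4, u=5, y=4) fires B1->T, B1->T, B1->T, B1->T, B1->T, B1->T, B1->F, B2->F, B3->F, B4->F; hits B1=T, B1=F, B2=F, B3=F, B4=F
test 5 (r=6, u=6, y=4) fires B1->T, B1->T, B1->T, B1->T, B1->T, B1->T, B1->F, B2->F, B3->F, B4->T; hits B1=T, B1=F, B2=F, B3=F, B4=T
test 6 (r=9, u=5, y=6) fires B1->T, B1->T, B1->T, B1->T, B1->T, B1->T, B1->T, B1->T, B1->F, B2->F, B3->F, B4->T; hits B1=T, B1=F, B2=F, B3=F, B4=T
test 7 (r=8, u=1, y=3) fires B1->T, B1->T, B1->T, B1->T, B1->T, B1->F, B2->F, B3->T; hits B1=T, B1=F, B2=F, B3=T
test 8 (r=9, u=6, y=1) fires B1->T, B1->T, B1->T, B1->F, B2->F, B3->F, B4->T; hits B1=T, B1=F, B2=F, B3=F, B4=T
test 9 (r=7, u=2, y=4) fires B1->T, B1->T, B1->T, B1->T, B1->T, B1->T, B1->F, B2->F, B3->F, B4->T; hits B1=T, B1=F, B2=F, B3=F, B4=T
union over the pool: B1=T, B1=F, B2=T, B2=F, B3=T, B3=F, B4=T, B4=F
uncovered (0 of 8): none
Answer: none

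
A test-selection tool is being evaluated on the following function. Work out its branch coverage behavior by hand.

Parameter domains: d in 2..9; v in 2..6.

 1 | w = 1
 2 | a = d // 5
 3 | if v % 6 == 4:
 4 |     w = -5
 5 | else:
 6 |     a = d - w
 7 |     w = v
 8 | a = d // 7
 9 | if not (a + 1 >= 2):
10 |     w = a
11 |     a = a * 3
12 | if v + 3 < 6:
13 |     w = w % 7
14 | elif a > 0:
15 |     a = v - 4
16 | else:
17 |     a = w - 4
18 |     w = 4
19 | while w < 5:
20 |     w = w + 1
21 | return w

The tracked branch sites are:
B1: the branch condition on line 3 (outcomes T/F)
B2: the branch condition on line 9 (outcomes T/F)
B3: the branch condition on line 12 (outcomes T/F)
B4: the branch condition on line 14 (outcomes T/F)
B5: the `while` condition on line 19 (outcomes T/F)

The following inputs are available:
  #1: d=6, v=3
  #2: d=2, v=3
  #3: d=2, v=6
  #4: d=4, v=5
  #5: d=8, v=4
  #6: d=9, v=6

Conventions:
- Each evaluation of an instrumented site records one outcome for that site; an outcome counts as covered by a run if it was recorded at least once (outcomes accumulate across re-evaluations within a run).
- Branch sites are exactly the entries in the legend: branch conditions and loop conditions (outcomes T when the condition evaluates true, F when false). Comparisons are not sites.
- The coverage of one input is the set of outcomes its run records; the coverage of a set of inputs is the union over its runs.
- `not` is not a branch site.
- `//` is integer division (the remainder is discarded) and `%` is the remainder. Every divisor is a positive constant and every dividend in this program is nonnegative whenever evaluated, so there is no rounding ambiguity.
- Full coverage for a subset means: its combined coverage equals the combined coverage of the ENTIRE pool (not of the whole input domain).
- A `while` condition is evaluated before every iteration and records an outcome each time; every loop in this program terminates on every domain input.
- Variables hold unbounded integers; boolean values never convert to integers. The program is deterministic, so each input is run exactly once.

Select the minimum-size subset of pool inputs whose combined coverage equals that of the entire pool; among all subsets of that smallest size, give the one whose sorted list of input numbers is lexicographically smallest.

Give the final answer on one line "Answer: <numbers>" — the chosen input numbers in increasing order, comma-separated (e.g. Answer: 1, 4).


test 1 (d=6, v=3) fires B1->F, B2->T, B3->F, B4->F, B5->T, B5->F; hits B1=F, B2=T, B3=F, B4=F, B5=T, B5=F
test 2 (d=2, v=3) fires B1->F, B2->T, B3->F, B4->F, B5->T, B5->F; hits B1=F, B2=T, B3=F, B4=F, B5=T, B5=F
test 3 (d=2, v=6) fires B1->F, B2->T, B3->F, B4->F, B5->T, B5->F; hits B1=F, B2=T, B3=F, B4=F, B5=T, B5=F
test 4 (d=4, v=5) fires B1->F, B2->T, B3->F, B4->F, B5->T, B5->F; hits B1=F, B2=T, B3=F, B4=F, B5=T, B5=F
test 5 (d=8, v=4) fires B1->T, B2->F, B3->F, B4->T, B5->T, B5->T, B5->T, B5->T, B5->T, B5->T, B5->T, B5->T, B5->T, B5->T, ...; hits B1=T, B2=F, B3=F, B4=T, B5=T, B5=F
test 6 (d=9, v=6) fires B1->F, B2->F, B3->F, B4->T, B5->F; hits B1=F, B2=F, B3=F, B4=T, B5=F
union over all inputs: B1=T, B1=F, B2=T, B2=F, B3=F, B4=T, B4=F, B5=T, B5=F (9 outcomes)
no size-1 subset reaches all 9 outcomes (best union: 6/9)
inputs {1, 5} (size 2) cover everything; no size-2 subset with a lexicographically smaller index list covers all 9
Answer: 1, 5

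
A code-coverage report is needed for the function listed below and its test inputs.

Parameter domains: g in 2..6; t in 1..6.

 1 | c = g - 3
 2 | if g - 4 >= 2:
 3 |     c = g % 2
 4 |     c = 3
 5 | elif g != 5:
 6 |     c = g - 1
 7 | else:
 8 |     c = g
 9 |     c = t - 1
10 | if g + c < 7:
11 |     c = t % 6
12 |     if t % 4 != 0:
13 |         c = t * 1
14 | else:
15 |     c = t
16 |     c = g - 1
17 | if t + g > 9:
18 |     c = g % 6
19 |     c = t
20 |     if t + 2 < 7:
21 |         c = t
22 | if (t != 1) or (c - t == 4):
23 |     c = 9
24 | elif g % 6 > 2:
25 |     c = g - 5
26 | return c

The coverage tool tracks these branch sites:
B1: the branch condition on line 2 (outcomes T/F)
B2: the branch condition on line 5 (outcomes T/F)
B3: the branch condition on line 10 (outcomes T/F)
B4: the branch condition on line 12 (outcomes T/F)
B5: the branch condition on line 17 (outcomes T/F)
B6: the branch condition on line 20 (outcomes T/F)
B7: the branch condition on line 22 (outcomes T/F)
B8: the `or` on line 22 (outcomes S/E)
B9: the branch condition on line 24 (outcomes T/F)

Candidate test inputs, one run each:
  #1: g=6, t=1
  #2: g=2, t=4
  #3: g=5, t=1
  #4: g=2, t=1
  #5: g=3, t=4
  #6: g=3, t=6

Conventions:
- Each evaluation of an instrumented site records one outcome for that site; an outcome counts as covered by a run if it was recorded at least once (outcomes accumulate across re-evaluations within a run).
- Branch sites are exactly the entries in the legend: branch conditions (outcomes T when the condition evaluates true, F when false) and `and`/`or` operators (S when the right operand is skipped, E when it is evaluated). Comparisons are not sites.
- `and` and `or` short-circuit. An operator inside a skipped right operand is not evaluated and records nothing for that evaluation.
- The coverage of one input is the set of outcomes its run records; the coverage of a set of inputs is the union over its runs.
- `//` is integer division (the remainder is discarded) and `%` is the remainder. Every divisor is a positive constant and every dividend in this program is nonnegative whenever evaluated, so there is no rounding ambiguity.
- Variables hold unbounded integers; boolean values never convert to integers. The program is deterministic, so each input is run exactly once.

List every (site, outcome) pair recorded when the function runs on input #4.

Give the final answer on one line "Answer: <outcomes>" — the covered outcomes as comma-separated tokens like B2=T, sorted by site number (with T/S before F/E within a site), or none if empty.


Tracing the run of input #4 (g=2, t=1):
  B1->F, B2->T, B3->T, B4->T, B5->F, B8->E, B7->F, B9->F
deduplicating events, the covered set is: B1=F, B2=T, B3=T, B4=T, B5=F, B7=F, B8=E, B9=F
Answer: B1=F, B2=T, B3=T, B4=T, B5=F, B7=F, B8=E, B9=F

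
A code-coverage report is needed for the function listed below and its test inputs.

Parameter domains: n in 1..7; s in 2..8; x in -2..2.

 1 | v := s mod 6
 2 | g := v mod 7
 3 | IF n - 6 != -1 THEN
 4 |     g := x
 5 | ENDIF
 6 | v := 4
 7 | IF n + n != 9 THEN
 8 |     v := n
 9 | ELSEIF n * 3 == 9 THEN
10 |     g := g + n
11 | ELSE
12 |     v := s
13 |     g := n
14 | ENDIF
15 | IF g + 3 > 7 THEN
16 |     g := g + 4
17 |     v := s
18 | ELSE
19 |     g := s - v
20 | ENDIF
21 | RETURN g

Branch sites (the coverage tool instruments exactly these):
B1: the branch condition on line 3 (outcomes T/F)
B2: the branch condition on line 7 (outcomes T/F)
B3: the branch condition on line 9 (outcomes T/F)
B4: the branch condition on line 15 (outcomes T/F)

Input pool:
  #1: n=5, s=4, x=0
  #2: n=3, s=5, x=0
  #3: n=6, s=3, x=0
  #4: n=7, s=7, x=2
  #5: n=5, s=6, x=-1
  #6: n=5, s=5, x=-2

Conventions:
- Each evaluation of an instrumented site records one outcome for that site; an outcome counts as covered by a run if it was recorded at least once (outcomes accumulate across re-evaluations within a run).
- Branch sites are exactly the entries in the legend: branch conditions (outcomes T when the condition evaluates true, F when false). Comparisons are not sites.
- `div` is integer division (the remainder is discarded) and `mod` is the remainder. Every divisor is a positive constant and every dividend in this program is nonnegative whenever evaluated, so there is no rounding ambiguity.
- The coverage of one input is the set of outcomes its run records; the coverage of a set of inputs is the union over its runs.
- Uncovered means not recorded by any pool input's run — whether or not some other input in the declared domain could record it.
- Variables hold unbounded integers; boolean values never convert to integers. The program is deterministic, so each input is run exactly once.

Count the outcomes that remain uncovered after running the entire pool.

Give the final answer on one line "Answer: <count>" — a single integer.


input #1, n=5, s=4, x=0: events B1->F, B2->T, B4->F; outcomes B1=F, B2=T, B4=F
input #2, n=3, s=5, x=0: events B1->T, B2->T, B4->F; outcomes B1=T, B2=T, B4=F
input #3, n=6, s=3, x=0: events B1->T, B2->T, B4->F; outcomes B1=T, B2=T, B4=F
input #4, n=7, s=7, x=2: events B1->T, B2->T, B4->F; outcomes B1=T, B2=T, B4=F
input #5, n=5, s=6, x=-1: events B1->F, B2->T, B4->F; outcomes B1=F, B2=T, B4=F
input #6, n=5, s=5, x=-2: events B1->F, B2->T, B4->T; outcomes B1=F, B2=T, B4=T
union over the pool: B1=T, B1=F, B2=T, B4=T, B4=F
uncovered (3 of 8): B2=F, B3=T, B3=F
Answer: 3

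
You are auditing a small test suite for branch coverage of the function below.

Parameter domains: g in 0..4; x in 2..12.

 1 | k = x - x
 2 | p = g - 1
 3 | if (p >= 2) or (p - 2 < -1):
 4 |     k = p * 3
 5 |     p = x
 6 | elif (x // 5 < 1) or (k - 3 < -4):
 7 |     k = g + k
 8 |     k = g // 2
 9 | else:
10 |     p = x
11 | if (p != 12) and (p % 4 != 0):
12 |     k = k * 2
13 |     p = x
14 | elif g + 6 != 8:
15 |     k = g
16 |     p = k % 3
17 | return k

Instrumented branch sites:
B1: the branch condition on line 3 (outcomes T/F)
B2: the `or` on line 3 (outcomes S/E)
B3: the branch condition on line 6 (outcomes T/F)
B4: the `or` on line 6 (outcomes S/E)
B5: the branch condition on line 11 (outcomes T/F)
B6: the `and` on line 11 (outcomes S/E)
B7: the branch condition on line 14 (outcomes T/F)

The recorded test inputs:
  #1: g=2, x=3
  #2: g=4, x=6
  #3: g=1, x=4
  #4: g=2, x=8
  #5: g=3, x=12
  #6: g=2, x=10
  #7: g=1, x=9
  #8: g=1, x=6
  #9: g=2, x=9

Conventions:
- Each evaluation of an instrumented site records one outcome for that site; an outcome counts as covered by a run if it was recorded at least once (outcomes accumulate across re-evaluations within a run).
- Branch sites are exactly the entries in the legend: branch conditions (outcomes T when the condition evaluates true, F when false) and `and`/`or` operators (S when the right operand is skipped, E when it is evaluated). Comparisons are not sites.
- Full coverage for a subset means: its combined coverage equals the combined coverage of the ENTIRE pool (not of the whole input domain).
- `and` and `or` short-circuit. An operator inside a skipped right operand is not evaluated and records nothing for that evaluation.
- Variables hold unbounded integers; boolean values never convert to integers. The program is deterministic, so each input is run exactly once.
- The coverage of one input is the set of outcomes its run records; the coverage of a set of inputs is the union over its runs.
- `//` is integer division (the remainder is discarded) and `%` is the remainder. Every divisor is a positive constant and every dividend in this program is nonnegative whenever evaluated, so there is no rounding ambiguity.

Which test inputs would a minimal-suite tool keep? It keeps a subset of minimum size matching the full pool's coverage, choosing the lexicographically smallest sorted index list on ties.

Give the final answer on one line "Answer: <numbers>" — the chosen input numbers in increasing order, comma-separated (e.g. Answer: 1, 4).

input #1, g=2, x=3: events B2->E, B1->F, B4->S, B3->T, B6->E, B5->T; outcomes B1=F, B2=E, B3=T, B4=S, B5=T, B6=E
input #2, g=4, x=6: events B2->S, B1->T, B6->E, B5->T; outcomes B1=T, B2=S, B5=T, B6=E
input #3, g=1, x=4: events B2->E, B1->T, B6->E, B5->F, B7->T; outcomes B1=T, B2=E, B5=F, B6=E, B7=T
input #4, g=2, x=8: events B2->E, B1->F, B4->E, B3->F, B6->E, B5->F, B7->F; outcomes B1=F, B2=E, B3=F, B4=E, B5=F, B6=E, B7=F
input #5, g=3, x=12: events B2->S, B1->T, B6->S, B5->F, B7->T; outcomes B1=T, B2=S, B5=F, B6=S, B7=T
input #6, g=2, x=10: events B2->E, B1->F, B4->E, B3->F, B6->E, B5->T; outcomes B1=F, B2=E, B3=F, B4=E, B5=T, B6=E
input #7, g=1, x=9: events B2->E, B1->T, B6->E, B5->T; outcomes B1=T, B2=E, B5=T, B6=E
input #8, g=1, x=6: events B2->E, B1->T, B6->E, B5->T; outcomes B1=T, B2=E, B5=T, B6=E
input #9, g=2, x=9: events B2->E, B1->F, B4->E, B3->F, B6->E, B5->T; outcomes B1=F, B2=E, B3=F, B4=E, B5=T, B6=E
union over all inputs: B1=T, B1=F, B2=S, B2=E, B3=T, B3=F, B4=S, B4=E, B5=T, B5=F, B6=S, B6=E, B7=T, B7=F (14 outcomes)
size 1 is not enough: best union over all size-1 subsets is 7/14
size 2 is not enough: best union over all size-2 subsets is 11/14
inputs {1, 4, 5} (size 3) cover everything; no size-3 subset with a lexicographically smaller index list covers all 14

Answer: 1, 4, 5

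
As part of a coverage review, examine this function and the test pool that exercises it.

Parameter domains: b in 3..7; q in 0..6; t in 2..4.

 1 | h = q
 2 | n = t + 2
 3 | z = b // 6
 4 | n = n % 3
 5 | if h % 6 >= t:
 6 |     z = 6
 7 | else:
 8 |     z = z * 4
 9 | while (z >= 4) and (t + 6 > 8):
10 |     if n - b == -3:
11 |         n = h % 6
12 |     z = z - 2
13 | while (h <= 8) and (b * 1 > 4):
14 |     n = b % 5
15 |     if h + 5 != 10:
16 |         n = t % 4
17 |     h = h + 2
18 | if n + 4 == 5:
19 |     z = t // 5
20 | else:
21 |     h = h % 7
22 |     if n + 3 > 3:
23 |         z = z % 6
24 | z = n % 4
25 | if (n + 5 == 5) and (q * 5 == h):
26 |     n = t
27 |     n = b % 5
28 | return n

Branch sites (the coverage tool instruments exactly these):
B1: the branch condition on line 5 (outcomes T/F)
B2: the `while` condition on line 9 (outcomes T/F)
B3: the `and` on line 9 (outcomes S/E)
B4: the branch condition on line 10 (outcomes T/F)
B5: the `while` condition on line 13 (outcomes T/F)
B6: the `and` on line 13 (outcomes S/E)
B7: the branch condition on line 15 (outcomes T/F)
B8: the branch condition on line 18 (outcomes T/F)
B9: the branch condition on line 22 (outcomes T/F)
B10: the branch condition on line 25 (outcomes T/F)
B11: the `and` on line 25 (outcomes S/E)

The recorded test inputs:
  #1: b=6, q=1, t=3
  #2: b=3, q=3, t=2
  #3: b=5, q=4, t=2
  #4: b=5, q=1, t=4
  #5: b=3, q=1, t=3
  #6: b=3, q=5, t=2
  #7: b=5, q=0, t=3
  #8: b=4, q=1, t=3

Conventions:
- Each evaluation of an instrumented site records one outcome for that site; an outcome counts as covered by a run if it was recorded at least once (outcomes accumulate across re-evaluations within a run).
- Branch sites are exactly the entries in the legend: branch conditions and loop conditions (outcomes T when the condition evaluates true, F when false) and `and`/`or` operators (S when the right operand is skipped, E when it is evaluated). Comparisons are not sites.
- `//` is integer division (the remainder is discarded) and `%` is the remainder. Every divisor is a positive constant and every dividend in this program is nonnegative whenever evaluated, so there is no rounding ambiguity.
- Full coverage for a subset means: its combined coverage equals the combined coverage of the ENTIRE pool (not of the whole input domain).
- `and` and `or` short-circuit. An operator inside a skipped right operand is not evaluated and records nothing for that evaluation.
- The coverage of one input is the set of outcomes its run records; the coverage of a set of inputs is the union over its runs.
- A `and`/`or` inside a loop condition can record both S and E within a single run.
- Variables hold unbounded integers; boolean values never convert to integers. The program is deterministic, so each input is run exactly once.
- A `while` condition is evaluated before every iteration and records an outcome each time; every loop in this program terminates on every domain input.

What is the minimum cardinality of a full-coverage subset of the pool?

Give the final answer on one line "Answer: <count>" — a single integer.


input #1 (b=6, q=1, t=3): events B1->F, B3->E, B2->T, B4->F, B3->S, B2->F, B6->E, B5->T, B7->T, B6->E, B5->T, B7->T, B6->E, B5->T, ...; covers B1=F, B2=T, B2=F, B3=S, B3=E, B4=F, B5=T, B5=F, B6=S, B6=E, B7=T, B7=F, B8=F, B9=T, B10=F, B11=S
input #2 (b=3, q=3, t=2): events B1->T, B3->E, B2->F, B6->E, B5->F, B8->T, B11->S, B10->F; covers B1=T, B2=F, B3=E, B5=F, B6=E, B8=T, B10=F, B11=S
input #3 (b=5, q=4, t=2): events B1->T, B3->E, B2->F, B6->E, B5->T, B7->T, B6->E, B5->T, B7->T, B6->E, B5->T, B7->T, B6->S, B5->F, ...; covers B1=T, B2=F, B3=E, B5=T, B5=F, B6=S, B6=E, B7=T, B8=F, B9=T, B10=F, B11=S
input #4 (b=5, q=1, t=4): events B1->F, B3->S, B2->F, B6->E, B5->T, B7->T, B6->E, B5->T, B7->T, B6->E, B5->T, B7->F, B6->E, B5->T, ...; covers B1=F, B2=F, B3=S, B5=T, B5=F, B6=S, B6=E, B7=T, B7=F, B8=F, B9=F, B10=F, B11=E
input #5 (b=3, q=1, t=3): events B1->F, B3->S, B2->F, B6->E, B5->F, B8->F, B9->T, B11->S, B10->F; covers B1=F, B2=F, B3=S, B5=F, B6=E, B8=F, B9=T, B10=F, B11=S
input #6 (b=3, q=5, t=2): events B1->T, B3->E, B2->F, B6->E, B5->F, B8->T, B11->S, B10->F; covers B1=T, B2=F, B3=E, B5=F, B6=E, B8=T, B10=F, B11=S
input #7 (b=5, q=0, t=3): events B1->F, B3->S, B2->F, B6->E, B5->T, B7->T, B6->E, B5->T, B7->T, B6->E, B5->T, B7->T, B6->E, B5->T, ...; covers B1=F, B2=F, B3=S, B5=T, B5=F, B6=S, B6=E, B7=T, B8=F, B9=T, B10=F, B11=S
input #8 (b=4, q=1, t=3): events B1->F, B3->S, B2->F, B6->E, B5->F, B8->F, B9->T, B11->S, B10->F; covers B1=F, B2=F, B3=S, B5=F, B6=E, B8=F, B9=T, B10=F, B11=S
together the pool reaches 20 outcomes: B1=T, B1=F, B2=T, B2=F, B3=S, B3=E, B4=F, B5=T, B5=F, B6=S, B6=E, B7=T, B7=F, B8=T, B8=F, B9=T, B9=F, B10=F, B11=S, B11=E
no size-1 subset reaches all 20 outcomes (best union: 16/20)
no size-2 subset reaches all 20 outcomes (best union: 18/20)
at size 3, {1, 2, 4} reaches all 20 outcomes; every lexicographically earlier size-3 subset fails
Answer: 3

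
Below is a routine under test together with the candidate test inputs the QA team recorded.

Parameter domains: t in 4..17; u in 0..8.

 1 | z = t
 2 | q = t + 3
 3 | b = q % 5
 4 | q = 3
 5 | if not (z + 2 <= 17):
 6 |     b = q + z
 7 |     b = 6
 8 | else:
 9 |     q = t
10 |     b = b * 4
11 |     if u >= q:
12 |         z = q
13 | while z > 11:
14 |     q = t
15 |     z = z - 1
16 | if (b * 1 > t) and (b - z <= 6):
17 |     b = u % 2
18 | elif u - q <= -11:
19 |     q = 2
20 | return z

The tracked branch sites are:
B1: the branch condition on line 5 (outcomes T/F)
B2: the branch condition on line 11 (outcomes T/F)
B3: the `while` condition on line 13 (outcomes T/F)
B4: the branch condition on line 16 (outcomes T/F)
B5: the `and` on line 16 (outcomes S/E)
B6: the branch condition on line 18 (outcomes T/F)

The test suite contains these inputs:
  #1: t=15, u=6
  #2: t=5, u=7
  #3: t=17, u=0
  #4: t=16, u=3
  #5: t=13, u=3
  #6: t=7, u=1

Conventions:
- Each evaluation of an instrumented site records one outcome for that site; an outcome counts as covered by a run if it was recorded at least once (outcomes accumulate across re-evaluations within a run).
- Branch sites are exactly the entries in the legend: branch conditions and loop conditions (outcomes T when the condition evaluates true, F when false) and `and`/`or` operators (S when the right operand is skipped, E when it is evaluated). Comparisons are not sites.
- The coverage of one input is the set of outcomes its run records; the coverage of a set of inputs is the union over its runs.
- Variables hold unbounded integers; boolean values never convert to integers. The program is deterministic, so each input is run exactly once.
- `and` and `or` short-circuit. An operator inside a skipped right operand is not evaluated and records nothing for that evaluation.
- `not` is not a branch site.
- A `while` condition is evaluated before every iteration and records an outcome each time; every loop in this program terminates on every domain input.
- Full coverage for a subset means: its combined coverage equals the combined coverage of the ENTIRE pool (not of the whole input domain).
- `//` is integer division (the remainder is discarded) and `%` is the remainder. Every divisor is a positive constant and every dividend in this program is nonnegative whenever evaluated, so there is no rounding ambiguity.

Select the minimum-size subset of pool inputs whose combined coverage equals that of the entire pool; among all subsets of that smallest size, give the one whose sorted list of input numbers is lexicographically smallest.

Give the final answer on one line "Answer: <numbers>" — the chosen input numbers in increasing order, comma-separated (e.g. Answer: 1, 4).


#1 (t=15, u=6) -> B1->F, B2->F, B3->T, B3->T, B3->T, B3->T, B3->F, B5->S, B4->F, B6->F; covered: B1=F, B2=F, B3=T, B3=F, B4=F, B5=S, B6=F
#2 (t=5, u=7) -> B1->F, B2->T, B3->F, B5->E, B4->F, B6->F; covered: B1=F, B2=T, B3=F, B4=F, B5=E, B6=F
#3 (t=17, u=0) -> B1->T, B3->T, B3->T, B3->T, B3->T, B3->T, B3->T, B3->F, B5->S, B4->F, B6->T; covered: B1=T, B3=T, B3=F, B4=F, B5=S, B6=T
#4 (t=16, u=3) -> B1->T, B3->T, B3->T, B3->T, B3->T, B3->T, B3->F, B5->S, B4->F, B6->T; covered: B1=T, B3=T, B3=F, B4=F, B5=S, B6=T
#5 (t=13, u=3) -> B1->F, B2->F, B3->T, B3->T, B3->F, B5->S, B4->F, B6->F; covered: B1=F, B2=F, B3=T, B3=F, B4=F, B5=S, B6=F
#6 (t=7, u=1) -> B1->F, B2->F, B3->F, B5->S, B4->F, B6->F; covered: B1=F, B2=F, B3=F, B4=F, B5=S, B6=F
together the pool reaches 11 outcomes: B1=T, B1=F, B2=T, B2=F, B3=T, B3=F, B4=F, B5=S, B5=E, B6=T, B6=F
every size-1 subset falls short of the 11 outcomes (best: 7/11)
every size-2 subset falls short of the 11 outcomes (best: 10/11)
size 3: inputs {1, 2, 3} cover all 11 outcomes, and no lexicographically smaller subset of this size does
Answer: 1, 2, 3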